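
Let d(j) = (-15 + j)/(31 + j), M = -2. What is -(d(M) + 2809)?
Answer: -81444/29 ≈ -2808.4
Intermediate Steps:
d(j) = (-15 + j)/(31 + j)
-(d(M) + 2809) = -((-15 - 2)/(31 - 2) + 2809) = -(-17/29 + 2809) = -1*81444/29 = -81444/29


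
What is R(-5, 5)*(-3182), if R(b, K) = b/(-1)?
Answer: -15910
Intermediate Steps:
R(b, K) = -b (R(b, K) = b*(-1) = -b)
R(-5, 5)*(-3182) = -1*(-5)*(-3182) = 5*(-3182) = -15910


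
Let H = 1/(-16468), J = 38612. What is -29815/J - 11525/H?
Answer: 7328314314585/38612 ≈ 1.8979e+8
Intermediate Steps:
H = -1/16468 ≈ -6.0724e-5
-29815/J - 11525/H = -29815/38612 - 11525/(-1/16468) = -29815*1/38612 - 11525*(-16468) = -29815/38612 + 189793700 = 7328314314585/38612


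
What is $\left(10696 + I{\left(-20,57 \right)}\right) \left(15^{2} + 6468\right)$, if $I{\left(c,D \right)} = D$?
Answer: $71969829$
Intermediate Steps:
$\left(10696 + I{\left(-20,57 \right)}\right) \left(15^{2} + 6468\right) = \left(10696 + 57\right) \left(15^{2} + 6468\right) = 10753 \left(225 + 6468\right) = 10753 \cdot 6693 = 71969829$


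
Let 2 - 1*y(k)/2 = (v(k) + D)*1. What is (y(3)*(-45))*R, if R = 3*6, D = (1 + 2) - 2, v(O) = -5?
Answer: -9720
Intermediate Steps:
D = 1 (D = 3 - 2 = 1)
R = 18
y(k) = 12 (y(k) = 4 - 2*(-5 + 1) = 4 - (-8) = 4 - 2*(-4) = 4 + 8 = 12)
(y(3)*(-45))*R = (12*(-45))*18 = -540*18 = -9720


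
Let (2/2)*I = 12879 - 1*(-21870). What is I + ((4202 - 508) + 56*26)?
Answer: 39899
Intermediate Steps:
I = 34749 (I = 12879 - 1*(-21870) = 12879 + 21870 = 34749)
I + ((4202 - 508) + 56*26) = 34749 + ((4202 - 508) + 56*26) = 34749 + (3694 + 1456) = 34749 + 5150 = 39899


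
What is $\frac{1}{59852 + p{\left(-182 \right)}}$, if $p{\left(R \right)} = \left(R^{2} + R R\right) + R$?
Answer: $\frac{1}{125918} \approx 7.9417 \cdot 10^{-6}$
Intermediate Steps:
$p{\left(R \right)} = R + 2 R^{2}$ ($p{\left(R \right)} = \left(R^{2} + R^{2}\right) + R = 2 R^{2} + R = R + 2 R^{2}$)
$\frac{1}{59852 + p{\left(-182 \right)}} = \frac{1}{59852 - 182 \left(1 + 2 \left(-182\right)\right)} = \frac{1}{59852 - 182 \left(1 - 364\right)} = \frac{1}{59852 - -66066} = \frac{1}{59852 + 66066} = \frac{1}{125918}$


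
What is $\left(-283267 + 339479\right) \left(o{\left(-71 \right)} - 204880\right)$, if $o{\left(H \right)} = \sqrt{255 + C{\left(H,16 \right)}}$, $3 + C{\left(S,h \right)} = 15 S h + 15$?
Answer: $-11516714560 + 56212 i \sqrt{16773} \approx -1.1517 \cdot 10^{10} + 7.28 \cdot 10^{6} i$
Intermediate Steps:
$C{\left(S,h \right)} = 12 + 15 S h$ ($C{\left(S,h \right)} = -3 + \left(15 S h + 15\right) = -3 + \left(15 + 15 S h\right) = 12 + 15 S h$)
$o{\left(H \right)} = \sqrt{267 + 240 H}$ ($o{\left(H \right)} = \sqrt{255 + \left(12 + 15 H 16\right)} = \sqrt{255 + \left(12 + 240 H\right)} = \sqrt{267 + 240 H}$)
$\left(-283267 + 339479\right) \left(o{\left(-71 \right)} - 204880\right) = \left(-283267 + 339479\right) \left(\sqrt{267 + 240 \left(-71\right)} - 204880\right) = 56212 \left(\sqrt{267 - 17040} - 204880\right) = 56212 \left(\sqrt{-16773} - 204880\right) = 56212 \left(i \sqrt{16773} - 204880\right) = 56212 \left(-204880 + i \sqrt{16773}\right) = -11516714560 + 56212 i \sqrt{16773}$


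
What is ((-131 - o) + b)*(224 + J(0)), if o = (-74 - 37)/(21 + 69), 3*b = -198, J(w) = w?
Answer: -657776/15 ≈ -43852.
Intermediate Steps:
b = -66 (b = (⅓)*(-198) = -66)
o = -37/30 (o = -111/90 = -111*1/90 = -37/30 ≈ -1.2333)
((-131 - o) + b)*(224 + J(0)) = ((-131 - 1*(-37/30)) - 66)*(224 + 0) = ((-131 + 37/30) - 66)*224 = (-3893/30 - 66)*224 = -5873/30*224 = -657776/15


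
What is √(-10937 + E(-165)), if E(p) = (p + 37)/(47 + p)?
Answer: 3*I*√4229769/59 ≈ 104.57*I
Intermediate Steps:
E(p) = (37 + p)/(47 + p)
√(-10937 + E(-165)) = √(-10937 + (37 - 165)/(47 - 165)) = √(-10937 - 128/(-118)) = √(-10937 - 1/118*(-128)) = √(-10937 + 64/59) = √(-645219/59) = 3*I*√4229769/59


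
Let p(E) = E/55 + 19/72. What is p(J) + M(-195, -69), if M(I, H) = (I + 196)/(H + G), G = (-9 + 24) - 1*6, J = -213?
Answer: -14357/3960 ≈ -3.6255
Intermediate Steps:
G = 9 (G = 15 - 6 = 9)
M(I, H) = (196 + I)/(9 + H) (M(I, H) = (I + 196)/(H + 9) = (196 + I)/(9 + H))
p(E) = 19/72 + E/55 (p(E) = E*(1/55) + 19*(1/72) = E/55 + 19/72 = 19/72 + E/55)
p(J) + M(-195, -69) = (19/72 + (1/55)*(-213)) + (196 - 195)/(9 - 69) = (19/72 - 213/55) + 1/(-60) = -14291/3960 - 1/60*1 = -14291/3960 - 1/60 = -14357/3960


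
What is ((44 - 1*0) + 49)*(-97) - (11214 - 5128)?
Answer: -15107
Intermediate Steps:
((44 - 1*0) + 49)*(-97) - (11214 - 5128) = ((44 + 0) + 49)*(-97) - 1*6086 = (44 + 49)*(-97) - 6086 = 93*(-97) - 6086 = -9021 - 6086 = -15107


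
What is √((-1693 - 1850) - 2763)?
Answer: I*√6306 ≈ 79.41*I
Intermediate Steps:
√((-1693 - 1850) - 2763) = √(-3543 - 2763) = √(-6306) = I*√6306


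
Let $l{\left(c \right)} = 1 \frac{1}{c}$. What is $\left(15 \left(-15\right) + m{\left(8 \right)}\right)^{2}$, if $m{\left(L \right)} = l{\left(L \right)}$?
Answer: $\frac{3236401}{64} \approx 50569.0$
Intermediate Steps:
$l{\left(c \right)} = \frac{1}{c}$
$m{\left(L \right)} = \frac{1}{L}$
$\left(15 \left(-15\right) + m{\left(8 \right)}\right)^{2} = \left(15 \left(-15\right) + \frac{1}{8}\right)^{2} = \left(-225 + \frac{1}{8}\right)^{2} = \left(- \frac{1799}{8}\right)^{2} = \frac{3236401}{64}$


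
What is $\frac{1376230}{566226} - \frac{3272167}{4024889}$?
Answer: $\frac{1843193478364}{1139498399457} \approx 1.6175$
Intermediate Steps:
$\frac{1376230}{566226} - \frac{3272167}{4024889} = 1376230 \cdot \frac{1}{566226} - \frac{3272167}{4024889} = \frac{688115}{283113} - \frac{3272167}{4024889} = \frac{1843193478364}{1139498399457}$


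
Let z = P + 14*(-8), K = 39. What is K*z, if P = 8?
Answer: -4056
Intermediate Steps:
z = -104 (z = 8 + 14*(-8) = 8 - 112 = -104)
K*z = 39*(-104) = -4056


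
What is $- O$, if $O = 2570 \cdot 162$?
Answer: $-416340$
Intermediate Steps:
$O = 416340$
$- O = \left(-1\right) 416340 = -416340$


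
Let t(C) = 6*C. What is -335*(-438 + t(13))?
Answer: 120600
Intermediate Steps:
-335*(-438 + t(13)) = -335*(-438 + 6*13) = -335*(-438 + 78) = -335*(-360) = 120600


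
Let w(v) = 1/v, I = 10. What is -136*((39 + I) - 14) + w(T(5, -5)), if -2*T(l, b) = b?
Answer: -23798/5 ≈ -4759.6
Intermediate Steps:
T(l, b) = -b/2
-136*((39 + I) - 14) + w(T(5, -5)) = -136*((39 + 10) - 14) + 1/(-½*(-5)) = -136*(49 - 14) + 1/(5/2) = -136*35 + ⅖ = -4760 + ⅖ = -23798/5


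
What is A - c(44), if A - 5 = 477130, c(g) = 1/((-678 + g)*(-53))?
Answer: 16032690269/33602 ≈ 4.7714e+5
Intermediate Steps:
c(g) = -1/(53*(-678 + g)) (c(g) = -1/53/(-678 + g) = -1/(53*(-678 + g)))
A = 477135 (A = 5 + 477130 = 477135)
A - c(44) = 477135 - (-1)/(-35934 + 53*44) = 477135 - (-1)/(-35934 + 2332) = 477135 - (-1)/(-33602) = 477135 - (-1)*(-1)/33602 = 477135 - 1*1/33602 = 477135 - 1/33602 = 16032690269/33602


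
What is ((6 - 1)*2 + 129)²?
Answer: 19321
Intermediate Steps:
((6 - 1)*2 + 129)² = (5*2 + 129)² = (10 + 129)² = 139² = 19321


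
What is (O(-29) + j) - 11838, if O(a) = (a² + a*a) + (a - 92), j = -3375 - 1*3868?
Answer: -17520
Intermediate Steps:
j = -7243 (j = -3375 - 3868 = -7243)
O(a) = -92 + a + 2*a² (O(a) = (a² + a²) + (-92 + a) = 2*a² + (-92 + a) = -92 + a + 2*a²)
(O(-29) + j) - 11838 = ((-92 - 29 + 2*(-29)²) - 7243) - 11838 = ((-92 - 29 + 2*841) - 7243) - 11838 = ((-92 - 29 + 1682) - 7243) - 11838 = (1561 - 7243) - 11838 = -5682 - 11838 = -17520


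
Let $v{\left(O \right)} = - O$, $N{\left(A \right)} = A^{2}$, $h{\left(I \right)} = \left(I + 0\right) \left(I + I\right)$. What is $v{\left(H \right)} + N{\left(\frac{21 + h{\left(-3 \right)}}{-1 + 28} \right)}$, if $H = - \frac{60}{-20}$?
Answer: $- \frac{74}{81} \approx -0.91358$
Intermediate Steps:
$H = 3$ ($H = \left(-60\right) \left(- \frac{1}{20}\right) = 3$)
$h{\left(I \right)} = 2 I^{2}$ ($h{\left(I \right)} = I 2 I = 2 I^{2}$)
$v{\left(H \right)} + N{\left(\frac{21 + h{\left(-3 \right)}}{-1 + 28} \right)} = \left(-1\right) 3 + \left(\frac{21 + 2 \left(-3\right)^{2}}{-1 + 28}\right)^{2} = -3 + \left(\frac{21 + 2 \cdot 9}{27}\right)^{2} = -3 + \left(\left(21 + 18\right) \frac{1}{27}\right)^{2} = -3 + \left(39 \cdot \frac{1}{27}\right)^{2} = -3 + \left(\frac{13}{9}\right)^{2} = -3 + \frac{169}{81} = - \frac{74}{81}$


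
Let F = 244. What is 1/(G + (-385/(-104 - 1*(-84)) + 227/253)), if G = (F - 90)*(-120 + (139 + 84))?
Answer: 1012/16072733 ≈ 6.2964e-5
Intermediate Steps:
G = 15862 (G = (244 - 90)*(-120 + (139 + 84)) = 154*(-120 + 223) = 154*103 = 15862)
1/(G + (-385/(-104 - 1*(-84)) + 227/253)) = 1/(15862 + (-385/(-104 - 1*(-84)) + 227/253)) = 1/(15862 + (-385/(-104 + 84) + 227*(1/253))) = 1/(15862 + (-385/(-20) + 227/253)) = 1/(15862 + (-385*(-1/20) + 227/253)) = 1/(15862 + (77/4 + 227/253)) = 1/(15862 + 20389/1012) = 1/(16072733/1012) = 1012/16072733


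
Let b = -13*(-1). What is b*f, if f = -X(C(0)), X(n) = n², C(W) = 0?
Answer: 0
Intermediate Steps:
b = 13
f = 0 (f = -1*0² = -1*0 = 0)
b*f = 13*0 = 0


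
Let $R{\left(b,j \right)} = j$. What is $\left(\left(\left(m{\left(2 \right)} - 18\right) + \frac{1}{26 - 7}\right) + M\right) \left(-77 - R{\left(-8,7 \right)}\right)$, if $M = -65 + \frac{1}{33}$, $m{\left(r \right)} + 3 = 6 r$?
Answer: $\frac{1297688}{209} \approx 6209.0$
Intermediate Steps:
$m{\left(r \right)} = -3 + 6 r$
$M = - \frac{2144}{33}$ ($M = -65 + \frac{1}{33} = - \frac{2144}{33} \approx -64.97$)
$\left(\left(\left(m{\left(2 \right)} - 18\right) + \frac{1}{26 - 7}\right) + M\right) \left(-77 - R{\left(-8,7 \right)}\right) = \left(\left(\left(\left(-3 + 6 \cdot 2\right) - 18\right) + \frac{1}{26 - 7}\right) - \frac{2144}{33}\right) \left(-77 - 7\right) = \left(\left(\left(\left(-3 + 12\right) - 18\right) + \frac{1}{19}\right) - \frac{2144}{33}\right) \left(-77 - 7\right) = \left(\left(\left(9 - 18\right) + \frac{1}{19}\right) - \frac{2144}{33}\right) \left(-84\right) = \left(\left(-9 + \frac{1}{19}\right) - \frac{2144}{33}\right) \left(-84\right) = \left(- \frac{170}{19} - \frac{2144}{33}\right) \left(-84\right) = \left(- \frac{46346}{627}\right) \left(-84\right) = \frac{1297688}{209}$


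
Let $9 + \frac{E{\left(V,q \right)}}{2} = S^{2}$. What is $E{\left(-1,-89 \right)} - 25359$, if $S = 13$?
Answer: $-25039$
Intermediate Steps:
$E{\left(V,q \right)} = 320$ ($E{\left(V,q \right)} = -18 + 2 \cdot 13^{2} = -18 + 2 \cdot 169 = -18 + 338 = 320$)
$E{\left(-1,-89 \right)} - 25359 = 320 - 25359 = -25039$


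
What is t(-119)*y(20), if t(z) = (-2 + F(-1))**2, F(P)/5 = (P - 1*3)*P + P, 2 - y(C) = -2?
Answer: 676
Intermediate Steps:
y(C) = 4 (y(C) = 2 - 1*(-2) = 2 + 2 = 4)
F(P) = 5*P + 5*P*(-3 + P) (F(P) = 5*((P - 1*3)*P + P) = 5*((P - 3)*P + P) = 5*((-3 + P)*P + P) = 5*(P*(-3 + P) + P) = 5*(P + P*(-3 + P)) = 5*P + 5*P*(-3 + P))
t(z) = 169 (t(z) = (-2 + 5*(-1)*(-2 - 1))**2 = (-2 + 5*(-1)*(-3))**2 = (-2 + 15)**2 = 13**2 = 169)
t(-119)*y(20) = 169*4 = 676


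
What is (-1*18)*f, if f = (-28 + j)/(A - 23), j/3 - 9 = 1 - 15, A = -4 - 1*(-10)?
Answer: -774/17 ≈ -45.529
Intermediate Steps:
A = 6 (A = -4 + 10 = 6)
j = -15 (j = 27 + 3*(1 - 15) = 27 + 3*(-14) = 27 - 42 = -15)
f = 43/17 (f = (-28 - 15)/(6 - 23) = -43/(-17) = -43*(-1/17) = 43/17 ≈ 2.5294)
(-1*18)*f = -1*18*(43/17) = -18*43/17 = -774/17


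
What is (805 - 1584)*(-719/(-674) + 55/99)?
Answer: -7666139/6066 ≈ -1263.8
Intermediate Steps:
(805 - 1584)*(-719/(-674) + 55/99) = -779*(-719*(-1/674) + 55*(1/99)) = -779*(719/674 + 5/9) = -779*9841/6066 = -7666139/6066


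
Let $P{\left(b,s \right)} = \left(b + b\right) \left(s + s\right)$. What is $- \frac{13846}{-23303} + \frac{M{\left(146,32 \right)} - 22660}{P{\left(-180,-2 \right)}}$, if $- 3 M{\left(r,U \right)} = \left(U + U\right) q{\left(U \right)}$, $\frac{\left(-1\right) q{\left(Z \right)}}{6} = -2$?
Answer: $- \frac{18359761}{1198440} \approx -15.32$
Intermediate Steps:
$q{\left(Z \right)} = 12$ ($q{\left(Z \right)} = \left(-6\right) \left(-2\right) = 12$)
$P{\left(b,s \right)} = 4 b s$ ($P{\left(b,s \right)} = 2 b 2 s = 4 b s$)
$M{\left(r,U \right)} = - 8 U$ ($M{\left(r,U \right)} = - \frac{\left(U + U\right) 12}{3} = - \frac{2 U 12}{3} = - \frac{24 U}{3} = - 8 U$)
$- \frac{13846}{-23303} + \frac{M{\left(146,32 \right)} - 22660}{P{\left(-180,-2 \right)}} = - \frac{13846}{-23303} + \frac{\left(-8\right) 32 - 22660}{4 \left(-180\right) \left(-2\right)} = \left(-13846\right) \left(- \frac{1}{23303}\right) + \frac{-256 - 22660}{1440} = \frac{1978}{3329} - \frac{5729}{360} = - \frac{18359761}{1198440}$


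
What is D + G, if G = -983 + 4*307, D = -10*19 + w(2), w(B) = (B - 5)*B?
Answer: 49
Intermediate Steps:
w(B) = B*(-5 + B) (w(B) = (-5 + B)*B = B*(-5 + B))
D = -196 (D = -10*19 + 2*(-5 + 2) = -190 + 2*(-3) = -190 - 6 = -196)
G = 245 (G = -983 + 1228 = 245)
D + G = -196 + 245 = 49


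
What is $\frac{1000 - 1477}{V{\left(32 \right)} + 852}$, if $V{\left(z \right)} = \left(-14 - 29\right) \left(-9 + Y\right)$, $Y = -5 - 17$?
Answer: $- \frac{477}{2185} \approx -0.21831$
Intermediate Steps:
$Y = -22$
$V{\left(z \right)} = 1333$ ($V{\left(z \right)} = \left(-14 - 29\right) \left(-9 - 22\right) = \left(-43\right) \left(-31\right) = 1333$)
$\frac{1000 - 1477}{V{\left(32 \right)} + 852} = \frac{1000 - 1477}{1333 + 852} = - \frac{477}{2185}$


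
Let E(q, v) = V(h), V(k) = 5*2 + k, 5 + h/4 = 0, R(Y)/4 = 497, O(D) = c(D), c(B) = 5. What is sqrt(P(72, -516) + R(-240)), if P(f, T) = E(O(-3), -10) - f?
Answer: sqrt(1906) ≈ 43.658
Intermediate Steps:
O(D) = 5
R(Y) = 1988 (R(Y) = 4*497 = 1988)
h = -20 (h = -20 + 4*0 = -20 + 0 = -20)
V(k) = 10 + k
E(q, v) = -10 (E(q, v) = 10 - 20 = -10)
P(f, T) = -10 - f
sqrt(P(72, -516) + R(-240)) = sqrt((-10 - 1*72) + 1988) = sqrt((-10 - 72) + 1988) = sqrt(-82 + 1988) = sqrt(1906)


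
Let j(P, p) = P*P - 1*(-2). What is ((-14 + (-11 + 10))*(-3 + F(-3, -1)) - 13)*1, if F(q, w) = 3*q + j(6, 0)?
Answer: -403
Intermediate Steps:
j(P, p) = 2 + P**2 (j(P, p) = P**2 + 2 = 2 + P**2)
F(q, w) = 38 + 3*q (F(q, w) = 3*q + (2 + 6**2) = 3*q + (2 + 36) = 3*q + 38 = 38 + 3*q)
((-14 + (-11 + 10))*(-3 + F(-3, -1)) - 13)*1 = ((-14 + (-11 + 10))*(-3 + (38 + 3*(-3))) - 13)*1 = ((-14 - 1)*(-3 + (38 - 9)) - 13)*1 = (-15*(-3 + 29) - 13)*1 = (-15*26 - 13)*1 = (-390 - 13)*1 = -403*1 = -403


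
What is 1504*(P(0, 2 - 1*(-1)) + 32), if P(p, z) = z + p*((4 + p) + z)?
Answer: 52640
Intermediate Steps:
P(p, z) = z + p*(4 + p + z)
1504*(P(0, 2 - 1*(-1)) + 32) = 1504*(((2 - 1*(-1)) + 0**2 + 4*0 + 0*(2 - 1*(-1))) + 32) = 1504*(((2 + 1) + 0 + 0 + 0*(2 + 1)) + 32) = 1504*((3 + 0 + 0 + 0*3) + 32) = 1504*((3 + 0 + 0 + 0) + 32) = 1504*(3 + 32) = 1504*35 = 52640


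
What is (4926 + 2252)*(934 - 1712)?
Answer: -5584484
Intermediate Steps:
(4926 + 2252)*(934 - 1712) = 7178*(-778) = -5584484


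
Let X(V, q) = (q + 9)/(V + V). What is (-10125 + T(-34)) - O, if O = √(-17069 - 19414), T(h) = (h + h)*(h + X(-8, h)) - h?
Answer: -31541/4 - I*√36483 ≈ -7885.3 - 191.01*I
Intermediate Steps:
X(V, q) = (9 + q)/(2*V) (X(V, q) = (9 + q)/((2*V)) = (9 + q)*(1/(2*V)) = (9 + q)/(2*V))
T(h) = -h + 2*h*(-9/16 + 15*h/16) (T(h) = (h + h)*(h + (½)*(9 + h)/(-8)) - h = (2*h)*(h + (½)*(-⅛)*(9 + h)) - h = (2*h)*(h + (-9/16 - h/16)) - h = (2*h)*(-9/16 + 15*h/16) - h = 2*h*(-9/16 + 15*h/16) - h = -h + 2*h*(-9/16 + 15*h/16))
O = I*√36483 (O = √(-36483) = I*√36483 ≈ 191.01*I)
(-10125 + T(-34)) - O = (-10125 + (⅛)*(-34)*(-17 + 15*(-34))) - I*√36483 = (-10125 + (⅛)*(-34)*(-17 - 510)) - I*√36483 = (-10125 + (⅛)*(-34)*(-527)) - I*√36483 = (-10125 + 8959/4) - I*√36483 = -31541/4 - I*√36483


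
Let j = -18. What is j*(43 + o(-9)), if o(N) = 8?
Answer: -918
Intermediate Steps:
j*(43 + o(-9)) = -18*(43 + 8) = -18*51 = -918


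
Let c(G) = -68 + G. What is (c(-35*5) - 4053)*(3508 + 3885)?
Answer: -31760328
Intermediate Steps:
(c(-35*5) - 4053)*(3508 + 3885) = ((-68 - 35*5) - 4053)*(3508 + 3885) = ((-68 - 175) - 4053)*7393 = (-243 - 4053)*7393 = -4296*7393 = -31760328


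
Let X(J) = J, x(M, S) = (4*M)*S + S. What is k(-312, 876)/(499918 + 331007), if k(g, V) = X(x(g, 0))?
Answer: 0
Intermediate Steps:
x(M, S) = S + 4*M*S (x(M, S) = 4*M*S + S = S + 4*M*S)
k(g, V) = 0 (k(g, V) = 0*(1 + 4*g) = 0)
k(-312, 876)/(499918 + 331007) = 0/(499918 + 331007) = 0/830925 = 0*(1/830925) = 0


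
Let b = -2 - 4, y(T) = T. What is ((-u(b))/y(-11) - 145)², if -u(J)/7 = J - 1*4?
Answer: 2325625/121 ≈ 19220.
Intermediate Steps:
b = -6
u(J) = 28 - 7*J (u(J) = -7*(J - 1*4) = -7*(J - 4) = -7*(-4 + J) = 28 - 7*J)
((-u(b))/y(-11) - 145)² = (-(28 - 7*(-6))/(-11) - 145)² = (-(28 + 42)*(-1/11) - 145)² = (-1*70*(-1/11) - 145)² = (-70*(-1/11) - 145)² = (70/11 - 145)² = (-1525/11)² = 2325625/121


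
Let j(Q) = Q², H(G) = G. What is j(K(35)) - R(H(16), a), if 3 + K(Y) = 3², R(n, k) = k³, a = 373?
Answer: -51895081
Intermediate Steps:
K(Y) = 6 (K(Y) = -3 + 3² = -3 + 9 = 6)
j(K(35)) - R(H(16), a) = 6² - 1*373³ = 36 - 1*51895117 = 36 - 51895117 = -51895081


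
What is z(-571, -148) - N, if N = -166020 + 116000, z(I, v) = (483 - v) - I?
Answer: 51222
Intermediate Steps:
z(I, v) = 483 - I - v
N = -50020
z(-571, -148) - N = (483 - 1*(-571) - 1*(-148)) - 1*(-50020) = (483 + 571 + 148) + 50020 = 1202 + 50020 = 51222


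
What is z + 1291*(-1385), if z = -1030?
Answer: -1789065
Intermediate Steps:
z + 1291*(-1385) = -1030 + 1291*(-1385) = -1030 - 1788035 = -1789065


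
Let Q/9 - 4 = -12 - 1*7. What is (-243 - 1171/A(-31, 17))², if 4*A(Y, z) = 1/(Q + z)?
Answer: 305221995961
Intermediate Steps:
Q = -135 (Q = 36 + 9*(-12 - 1*7) = 36 + 9*(-12 - 7) = 36 + 9*(-19) = 36 - 171 = -135)
A(Y, z) = 1/(4*(-135 + z))
(-243 - 1171/A(-31, 17))² = (-243 - 1171/(1/(4*(-135 + 17))))² = (-243 - 1171/((¼)/(-118)))² = (-243 - 1171/((¼)*(-1/118)))² = (-243 - 1171/(-1/472))² = (-243 - 1171*(-472))² = (-243 + 552712)² = 552469² = 305221995961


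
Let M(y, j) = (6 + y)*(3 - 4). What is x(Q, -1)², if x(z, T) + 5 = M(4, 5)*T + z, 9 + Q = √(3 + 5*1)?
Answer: 24 - 16*√2 ≈ 1.3726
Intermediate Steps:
M(y, j) = -6 - y (M(y, j) = (6 + y)*(-1) = -6 - y)
Q = -9 + 2*√2 (Q = -9 + √(3 + 5*1) = -9 + √(3 + 5) = -9 + √8 = -9 + 2*√2 ≈ -6.1716)
x(z, T) = -5 + z - 10*T (x(z, T) = -5 + ((-6 - 1*4)*T + z) = -5 + ((-6 - 4)*T + z) = -5 + (-10*T + z) = -5 + (z - 10*T) = -5 + z - 10*T)
x(Q, -1)² = (-5 + (-9 + 2*√2) - 10*(-1))² = (-5 + (-9 + 2*√2) + 10)² = (-4 + 2*√2)²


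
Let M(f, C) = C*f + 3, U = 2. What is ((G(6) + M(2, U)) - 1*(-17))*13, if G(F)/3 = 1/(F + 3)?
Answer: 949/3 ≈ 316.33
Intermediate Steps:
G(F) = 3/(3 + F) (G(F) = 3/(F + 3) = 3/(3 + F))
M(f, C) = 3 + C*f
((G(6) + M(2, U)) - 1*(-17))*13 = ((3/(3 + 6) + (3 + 2*2)) - 1*(-17))*13 = ((3/9 + (3 + 4)) + 17)*13 = ((3*(1/9) + 7) + 17)*13 = ((1/3 + 7) + 17)*13 = (22/3 + 17)*13 = (73/3)*13 = 949/3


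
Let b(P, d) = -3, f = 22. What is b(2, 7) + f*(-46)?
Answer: -1015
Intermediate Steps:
b(2, 7) + f*(-46) = -3 + 22*(-46) = -3 - 1012 = -1015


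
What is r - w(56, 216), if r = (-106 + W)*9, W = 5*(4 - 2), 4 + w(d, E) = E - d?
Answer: -1020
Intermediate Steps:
w(d, E) = -4 + E - d (w(d, E) = -4 + (E - d) = -4 + E - d)
W = 10 (W = 5*2 = 10)
r = -864 (r = (-106 + 10)*9 = -96*9 = -864)
r - w(56, 216) = -864 - (-4 + 216 - 1*56) = -864 - (-4 + 216 - 56) = -864 - 1*156 = -864 - 156 = -1020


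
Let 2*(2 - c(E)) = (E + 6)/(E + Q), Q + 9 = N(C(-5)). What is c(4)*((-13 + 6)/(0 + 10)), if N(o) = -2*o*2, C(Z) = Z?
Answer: -7/6 ≈ -1.1667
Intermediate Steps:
N(o) = -4*o
Q = 11 (Q = -9 - 4*(-5) = -9 + 20 = 11)
c(E) = 2 - (6 + E)/(2*(11 + E)) (c(E) = 2 - (E + 6)/(2*(E + 11)) = 2 - (6 + E)/(2*(11 + E)))
c(4)*((-13 + 6)/(0 + 10)) = ((38 + 3*4)/(2*(11 + 4)))*((-13 + 6)/(0 + 10)) = ((1/2)*(38 + 12)/15)*(-7/10) = ((1/2)*(1/15)*50)*(-7*1/10) = (5/3)*(-7/10) = -7/6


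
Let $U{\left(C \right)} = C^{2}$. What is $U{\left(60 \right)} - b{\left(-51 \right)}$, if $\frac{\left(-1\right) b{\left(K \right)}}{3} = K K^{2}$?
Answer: $-394353$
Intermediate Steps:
$b{\left(K \right)} = - 3 K^{3}$ ($b{\left(K \right)} = - 3 K K^{2} = - 3 K^{3}$)
$U{\left(60 \right)} - b{\left(-51 \right)} = 60^{2} - - 3 \left(-51\right)^{3} = 3600 - \left(-3\right) \left(-132651\right) = 3600 - 397953 = -394353$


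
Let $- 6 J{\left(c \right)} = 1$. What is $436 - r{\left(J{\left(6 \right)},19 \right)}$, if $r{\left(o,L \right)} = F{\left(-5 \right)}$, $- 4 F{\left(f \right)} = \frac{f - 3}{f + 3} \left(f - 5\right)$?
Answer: $426$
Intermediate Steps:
$J{\left(c \right)} = - \frac{1}{6}$ ($J{\left(c \right)} = \left(- \frac{1}{6}\right) 1 = - \frac{1}{6}$)
$F{\left(f \right)} = - \frac{\left(-5 + f\right) \left(-3 + f\right)}{4 \left(3 + f\right)}$ ($F{\left(f \right)} = - \frac{\frac{f - 3}{f + 3} \left(f - 5\right)}{4} = - \frac{\frac{-3 + f}{3 + f} \left(-5 + f\right)}{4} = - \frac{\frac{1}{3 + f} \left(-5 + f\right) \left(-3 + f\right)}{4} = - \frac{\left(-5 + f\right) \left(-3 + f\right)}{4 \left(3 + f\right)}$)
$r{\left(o,L \right)} = 10$ ($r{\left(o,L \right)} = \frac{-15 - \left(-5\right)^{2} + 8 \left(-5\right)}{4 \left(3 - 5\right)} = \frac{-15 - 25 - 40}{4 \left(-2\right)} = \frac{1}{4} \left(- \frac{1}{2}\right) \left(-15 - 25 - 40\right) = \frac{1}{4} \left(- \frac{1}{2}\right) \left(-80\right) = 10$)
$436 - r{\left(J{\left(6 \right)},19 \right)} = 436 - 10 = 426$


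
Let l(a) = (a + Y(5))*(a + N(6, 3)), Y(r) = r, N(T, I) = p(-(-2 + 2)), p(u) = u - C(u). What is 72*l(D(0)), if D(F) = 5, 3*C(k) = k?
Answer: 3600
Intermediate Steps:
C(k) = k/3
p(u) = 2*u/3 (p(u) = u - u/3 = 2*u/3)
N(T, I) = 0 (N(T, I) = 2*(-(-2 + 2))/3 = 2*(-1*0)/3 = (⅔)*0 = 0)
l(a) = a*(5 + a) (l(a) = (a + 5)*(a + 0) = (5 + a)*a = a*(5 + a))
72*l(D(0)) = 72*(5*(5 + 5)) = 72*(5*10) = 72*50 = 3600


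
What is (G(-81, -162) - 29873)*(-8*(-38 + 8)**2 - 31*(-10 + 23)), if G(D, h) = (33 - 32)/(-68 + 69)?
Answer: 227116816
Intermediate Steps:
G(D, h) = 1 (G(D, h) = 1/1 = 1*1 = 1)
(G(-81, -162) - 29873)*(-8*(-38 + 8)**2 - 31*(-10 + 23)) = (1 - 29873)*(-8*(-38 + 8)**2 - 31*(-10 + 23)) = -29872*(-8*(-30)**2 - 31*13) = -29872*(-8*900 - 403) = -29872*(-7200 - 403) = -29872*(-7603) = 227116816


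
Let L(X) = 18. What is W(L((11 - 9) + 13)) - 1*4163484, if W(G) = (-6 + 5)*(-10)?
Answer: -4163474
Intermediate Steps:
W(G) = 10 (W(G) = -1*(-10) = 10)
W(L((11 - 9) + 13)) - 1*4163484 = 10 - 1*4163484 = 10 - 4163484 = -4163474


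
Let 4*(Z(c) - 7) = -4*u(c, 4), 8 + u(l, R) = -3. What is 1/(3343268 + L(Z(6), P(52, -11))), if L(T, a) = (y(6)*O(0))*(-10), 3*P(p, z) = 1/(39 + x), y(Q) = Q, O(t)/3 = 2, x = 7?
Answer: 1/3342908 ≈ 2.9914e-7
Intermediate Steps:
O(t) = 6 (O(t) = 3*2 = 6)
u(l, R) = -11 (u(l, R) = -8 - 3 = -11)
P(p, z) = 1/138 (P(p, z) = 1/(3*(39 + 7)) = (1/3)/46 = (1/3)*(1/46) = 1/138)
Z(c) = 18 (Z(c) = 7 + (-4*(-11))/4 = 7 + (1/4)*44 = 7 + 11 = 18)
L(T, a) = -360 (L(T, a) = (6*6)*(-10) = 36*(-10) = -360)
1/(3343268 + L(Z(6), P(52, -11))) = 1/(3343268 - 360) = 1/3342908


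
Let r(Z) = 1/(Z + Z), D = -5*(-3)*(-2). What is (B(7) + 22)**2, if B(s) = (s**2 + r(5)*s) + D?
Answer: 173889/100 ≈ 1738.9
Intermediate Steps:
D = -30 (D = 15*(-2) = -30)
r(Z) = 1/(2*Z)
B(s) = -30 + s**2 + s/10 (B(s) = (s**2 + ((1/2)/5)*s) - 30 = (s**2 + ((1/2)*(1/5))*s) - 30 = (s**2 + s/10) - 30 = -30 + s**2 + s/10)
(B(7) + 22)**2 = ((-30 + 7**2 + (1/10)*7) + 22)**2 = ((-30 + 49 + 7/10) + 22)**2 = (197/10 + 22)**2 = (417/10)**2 = 173889/100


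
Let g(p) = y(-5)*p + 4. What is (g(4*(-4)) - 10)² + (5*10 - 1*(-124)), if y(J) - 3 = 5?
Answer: 18130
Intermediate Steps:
y(J) = 8 (y(J) = 3 + 5 = 8)
g(p) = 4 + 8*p (g(p) = 8*p + 4 = 4 + 8*p)
(g(4*(-4)) - 10)² + (5*10 - 1*(-124)) = ((4 + 8*(4*(-4))) - 10)² + (5*10 - 1*(-124)) = ((4 + 8*(-16)) - 10)² + (50 + 124) = ((4 - 128) - 10)² + 174 = (-124 - 10)² + 174 = (-134)² + 174 = 17956 + 174 = 18130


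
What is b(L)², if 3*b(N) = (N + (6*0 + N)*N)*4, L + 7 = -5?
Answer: 30976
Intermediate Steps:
L = -12 (L = -7 - 5 = -12)
b(N) = 4*N/3 + 4*N²/3 (b(N) = ((N + (6*0 + N)*N)*4)/3 = ((N + (0 + N)*N)*4)/3 = ((N + N*N)*4)/3 = ((N + N²)*4)/3 = (4*N + 4*N²)/3 = 4*N/3 + 4*N²/3)
b(L)² = ((4/3)*(-12)*(1 - 12))² = ((4/3)*(-12)*(-11))² = 176² = 30976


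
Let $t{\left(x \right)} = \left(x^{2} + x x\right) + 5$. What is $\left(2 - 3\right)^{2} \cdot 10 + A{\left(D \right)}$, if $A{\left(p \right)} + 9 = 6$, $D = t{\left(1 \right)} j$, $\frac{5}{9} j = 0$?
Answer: $7$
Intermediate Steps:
$j = 0$ ($j = \frac{9}{5} \cdot 0 = 0$)
$t{\left(x \right)} = 5 + 2 x^{2}$ ($t{\left(x \right)} = \left(x^{2} + x^{2}\right) + 5 = 2 x^{2} + 5 = 5 + 2 x^{2}$)
$D = 0$ ($D = \left(5 + 2 \cdot 1^{2}\right) 0 = \left(5 + 2 \cdot 1\right) 0 = \left(5 + 2\right) 0 = 7 \cdot 0 = 0$)
$A{\left(p \right)} = -3$ ($A{\left(p \right)} = -9 + 6 = -3$)
$\left(2 - 3\right)^{2} \cdot 10 + A{\left(D \right)} = \left(2 - 3\right)^{2} \cdot 10 - 3 = \left(-1\right)^{2} \cdot 10 - 3 = 1 \cdot 10 - 3 = 10 - 3 = 7$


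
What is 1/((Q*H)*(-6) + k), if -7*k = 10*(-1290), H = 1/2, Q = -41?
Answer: 7/13761 ≈ 0.00050868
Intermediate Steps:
H = ½ ≈ 0.50000
k = 12900/7 (k = -10*(-1290)/7 = -⅐*(-12900) = 12900/7 ≈ 1842.9)
1/((Q*H)*(-6) + k) = 1/(-41*½*(-6) + 12900/7) = 1/(-41/2*(-6) + 12900/7) = 1/(123 + 12900/7) = 1/(13761/7) = 7/13761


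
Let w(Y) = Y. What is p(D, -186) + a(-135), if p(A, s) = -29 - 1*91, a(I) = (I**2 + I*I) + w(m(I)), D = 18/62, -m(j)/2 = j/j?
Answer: 36328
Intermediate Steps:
m(j) = -2 (m(j) = -2*j/j = -2*1 = -2)
D = 9/31 (D = 18*(1/62) = 9/31 ≈ 0.29032)
a(I) = -2 + 2*I**2 (a(I) = (I**2 + I*I) - 2 = (I**2 + I**2) - 2 = 2*I**2 - 2 = -2 + 2*I**2)
p(A, s) = -120 (p(A, s) = -29 - 91 = -120)
p(D, -186) + a(-135) = -120 + (-2 + 2*(-135)**2) = -120 + (-2 + 2*18225) = -120 + (-2 + 36450) = -120 + 36448 = 36328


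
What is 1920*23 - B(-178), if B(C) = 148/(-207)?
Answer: 9141268/207 ≈ 44161.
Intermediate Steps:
B(C) = -148/207 (B(C) = 148*(-1/207) = -148/207)
1920*23 - B(-178) = 1920*23 - 1*(-148/207) = 44160 + 148/207 = 9141268/207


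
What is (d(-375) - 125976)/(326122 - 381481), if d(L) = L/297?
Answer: 12471749/5480541 ≈ 2.2756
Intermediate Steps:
d(L) = L/297 (d(L) = L*(1/297) = L/297)
(d(-375) - 125976)/(326122 - 381481) = ((1/297)*(-375) - 125976)/(326122 - 381481) = (-125/99 - 125976)/(-55359) = -12471749/99*(-1/55359) = 12471749/5480541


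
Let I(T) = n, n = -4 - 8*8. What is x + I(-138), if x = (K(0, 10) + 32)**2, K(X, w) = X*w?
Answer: 956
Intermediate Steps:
x = 1024 (x = (0*10 + 32)**2 = (0 + 32)**2 = 32**2 = 1024)
n = -68 (n = -4 - 1*64 = -4 - 64 = -68)
I(T) = -68
x + I(-138) = 1024 - 68 = 956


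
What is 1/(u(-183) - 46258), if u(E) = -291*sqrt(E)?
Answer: I/(-46258*I + 291*sqrt(183)) ≈ -2.1462e-5 + 1.8265e-6*I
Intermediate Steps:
1/(u(-183) - 46258) = 1/(-291*I*sqrt(183) - 46258) = 1/(-46258 - 291*I*sqrt(183))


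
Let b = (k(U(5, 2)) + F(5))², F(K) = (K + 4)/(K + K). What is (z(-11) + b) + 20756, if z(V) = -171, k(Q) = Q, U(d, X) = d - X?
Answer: 2060021/100 ≈ 20600.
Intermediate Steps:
F(K) = (4 + K)/(2*K) (F(K) = (4 + K)/((2*K)) = (4 + K)*(1/(2*K)) = (4 + K)/(2*K))
b = 1521/100 (b = ((5 - 1*2) + (½)*(4 + 5)/5)² = ((5 - 2) + (½)*(⅕)*9)² = (3 + 9/10)² = (39/10)² = 1521/100 ≈ 15.210)
(z(-11) + b) + 20756 = (-171 + 1521/100) + 20756 = -15579/100 + 20756 = 2060021/100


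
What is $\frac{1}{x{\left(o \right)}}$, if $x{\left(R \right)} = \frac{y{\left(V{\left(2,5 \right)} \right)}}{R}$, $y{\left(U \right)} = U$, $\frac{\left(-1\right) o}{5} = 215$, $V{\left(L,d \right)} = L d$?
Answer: $- \frac{215}{2} \approx -107.5$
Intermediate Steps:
$o = -1075$ ($o = \left(-5\right) 215 = -1075$)
$x{\left(R \right)} = \frac{10}{R}$ ($x{\left(R \right)} = \frac{2 \cdot 5}{R} = \frac{10}{R}$)
$\frac{1}{x{\left(o \right)}} = \frac{1}{10 \frac{1}{-1075}} = \frac{1}{10 \left(- \frac{1}{1075}\right)} = \frac{1}{- \frac{2}{215}} = - \frac{215}{2}$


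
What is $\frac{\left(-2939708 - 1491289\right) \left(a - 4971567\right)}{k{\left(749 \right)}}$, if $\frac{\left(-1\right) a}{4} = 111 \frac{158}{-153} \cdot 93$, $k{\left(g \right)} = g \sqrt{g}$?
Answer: $\frac{371280926409795 \sqrt{749}}{9537017} \approx 1.0654 \cdot 10^{9}$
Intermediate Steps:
$k{\left(g \right)} = g^{\frac{3}{2}}$
$a = \frac{724904}{17}$ ($a = - 4 \cdot 111 \frac{158}{-153} \cdot 93 = - 4 \cdot 111 \cdot 158 \left(- \frac{1}{153}\right) 93 = - 4 \cdot 111 \left(- \frac{158}{153}\right) 93 = - 4 \left(\left(- \frac{5846}{51}\right) 93\right) = \left(-4\right) \left(- \frac{181226}{17}\right) = \frac{724904}{17} \approx 42641.0$)
$\frac{\left(-2939708 - 1491289\right) \left(a - 4971567\right)}{k{\left(749 \right)}} = \frac{\left(-2939708 - 1491289\right) \left(\frac{724904}{17} - 4971567\right)}{749^{\frac{3}{2}}} = \frac{\left(-4430997\right) \left(- \frac{83791735}{17}\right)}{749 \sqrt{749}} = \frac{371280926409795 \frac{\sqrt{749}}{561001}}{17} = \frac{371280926409795 \sqrt{749}}{9537017}$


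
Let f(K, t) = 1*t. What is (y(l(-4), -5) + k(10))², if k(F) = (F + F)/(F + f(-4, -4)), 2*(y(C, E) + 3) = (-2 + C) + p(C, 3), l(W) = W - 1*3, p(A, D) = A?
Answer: 529/9 ≈ 58.778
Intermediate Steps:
f(K, t) = t
l(W) = -3 + W (l(W) = W - 3 = -3 + W)
y(C, E) = -4 + C (y(C, E) = -3 + ((-2 + C) + C)/2 = -3 + (-2 + 2*C)/2 = -3 + (-1 + C) = -4 + C)
k(F) = 2*F/(-4 + F) (k(F) = (F + F)/(F - 4) = (2*F)/(-4 + F) = 2*F/(-4 + F))
(y(l(-4), -5) + k(10))² = ((-4 + (-3 - 4)) + 2*10/(-4 + 10))² = ((-4 - 7) + 2*10/6)² = (-11 + 2*10*(⅙))² = (-11 + 10/3)² = (-23/3)² = 529/9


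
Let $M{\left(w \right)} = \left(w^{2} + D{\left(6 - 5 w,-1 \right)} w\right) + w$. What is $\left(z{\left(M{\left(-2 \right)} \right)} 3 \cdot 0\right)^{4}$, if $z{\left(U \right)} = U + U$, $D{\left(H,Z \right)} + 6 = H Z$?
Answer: $0$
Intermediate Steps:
$D{\left(H,Z \right)} = -6 + H Z$
$M{\left(w \right)} = w + w^{2} + w \left(-12 + 5 w\right)$ ($M{\left(w \right)} = \left(w^{2} + \left(-6 + \left(6 - 5 w\right) \left(-1\right)\right) w\right) + w = \left(w^{2} + \left(-6 + \left(-6 + 5 w\right)\right) w\right) + w = \left(w^{2} + \left(-12 + 5 w\right) w\right) + w = \left(w^{2} + w \left(-12 + 5 w\right)\right) + w = w + w^{2} + w \left(-12 + 5 w\right)$)
$z{\left(U \right)} = 2 U$
$\left(z{\left(M{\left(-2 \right)} \right)} 3 \cdot 0\right)^{4} = \left(2 \left(- 2 \left(-11 + 6 \left(-2\right)\right)\right) 3 \cdot 0\right)^{4} = \left(2 \left(- 2 \left(-11 - 12\right)\right) 3 \cdot 0\right)^{4} = \left(2 \left(\left(-2\right) \left(-23\right)\right) 3 \cdot 0\right)^{4} = \left(2 \cdot 46 \cdot 3 \cdot 0\right)^{4} = \left(92 \cdot 3 \cdot 0\right)^{4} = \left(276 \cdot 0\right)^{4} = 0^{4} = 0$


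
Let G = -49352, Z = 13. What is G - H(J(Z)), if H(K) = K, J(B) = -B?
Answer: -49339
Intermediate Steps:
G - H(J(Z)) = -49352 - (-1)*13 = -49352 - 1*(-13) = -49352 + 13 = -49339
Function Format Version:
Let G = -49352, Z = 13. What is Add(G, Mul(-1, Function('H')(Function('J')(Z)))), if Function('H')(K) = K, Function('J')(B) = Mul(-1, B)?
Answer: -49339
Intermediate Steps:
Add(G, Mul(-1, Function('H')(Function('J')(Z)))) = Add(-49352, Mul(-1, Mul(-1, 13))) = Add(-49352, Mul(-1, -13)) = Add(-49352, 13) = -49339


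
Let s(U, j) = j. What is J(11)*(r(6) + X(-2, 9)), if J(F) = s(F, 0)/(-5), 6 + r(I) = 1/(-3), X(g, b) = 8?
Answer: 0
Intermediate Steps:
r(I) = -19/3 (r(I) = -6 + 1/(-3) = -6 - ⅓ = -19/3)
J(F) = 0 (J(F) = 0/(-5) = 0*(-⅕) = 0)
J(11)*(r(6) + X(-2, 9)) = 0*(-19/3 + 8) = 0*(5/3) = 0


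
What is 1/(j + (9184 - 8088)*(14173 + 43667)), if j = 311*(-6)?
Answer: 1/63390774 ≈ 1.5775e-8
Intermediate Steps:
j = -1866
1/(j + (9184 - 8088)*(14173 + 43667)) = 1/(-1866 + (9184 - 8088)*(14173 + 43667)) = 1/(-1866 + 1096*57840) = 1/(-1866 + 63392640) = 1/63390774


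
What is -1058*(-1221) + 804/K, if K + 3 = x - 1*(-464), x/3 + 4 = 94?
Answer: 944319762/731 ≈ 1.2918e+6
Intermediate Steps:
x = 270 (x = -12 + 3*94 = -12 + 282 = 270)
K = 731 (K = -3 + (270 - 1*(-464)) = -3 + (270 + 464) = -3 + 734 = 731)
-1058*(-1221) + 804/K = -1058*(-1221) + 804/731 = 1291818 + 804*(1/731) = 1291818 + 804/731 = 944319762/731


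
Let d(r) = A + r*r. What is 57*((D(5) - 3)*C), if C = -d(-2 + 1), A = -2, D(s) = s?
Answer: 114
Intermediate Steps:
d(r) = -2 + r² (d(r) = -2 + r*r = -2 + r²)
C = 1 (C = -(-2 + (-2 + 1)²) = -(-2 + (-1)²) = -(-2 + 1) = -1*(-1) = 1)
57*((D(5) - 3)*C) = 57*((5 - 3)*1) = 57*(2*1) = 57*2 = 114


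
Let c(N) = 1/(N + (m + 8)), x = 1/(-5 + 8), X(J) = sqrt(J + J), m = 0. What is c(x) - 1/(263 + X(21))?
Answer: 200806/1728175 + sqrt(42)/69127 ≈ 0.11629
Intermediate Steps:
X(J) = sqrt(2)*sqrt(J) (X(J) = sqrt(2*J) = sqrt(2)*sqrt(J))
x = 1/3 ≈ 0.33333
c(N) = 1/(8 + N) (c(N) = 1/(N + (0 + 8)) = 1/(N + 8) = 1/(8 + N))
c(x) - 1/(263 + X(21)) = 1/(8 + 1/3) - 1/(263 + sqrt(2)*sqrt(21)) = 1/(25/3) - 1/(263 + sqrt(42)) = 3/25 - 1/(263 + sqrt(42))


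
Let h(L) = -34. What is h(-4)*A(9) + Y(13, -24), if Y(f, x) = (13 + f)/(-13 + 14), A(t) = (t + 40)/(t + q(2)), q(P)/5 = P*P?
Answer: -912/29 ≈ -31.448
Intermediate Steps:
q(P) = 5*P² (q(P) = 5*(P*P) = 5*P²)
A(t) = (40 + t)/(20 + t) (A(t) = (t + 40)/(t + 5*2²) = (40 + t)/(t + 5*4) = (40 + t)/(t + 20) = (40 + t)/(20 + t))
Y(f, x) = 13 + f (Y(f, x) = (13 + f)/1 = (13 + f)*1 = 13 + f)
h(-4)*A(9) + Y(13, -24) = -34*(40 + 9)/(20 + 9) + (13 + 13) = -34*49/29 + 26 = -1666/29 + 26 = -912/29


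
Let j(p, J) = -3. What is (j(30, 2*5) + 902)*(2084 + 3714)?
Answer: 5212402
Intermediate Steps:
(j(30, 2*5) + 902)*(2084 + 3714) = (-3 + 902)*(2084 + 3714) = 899*5798 = 5212402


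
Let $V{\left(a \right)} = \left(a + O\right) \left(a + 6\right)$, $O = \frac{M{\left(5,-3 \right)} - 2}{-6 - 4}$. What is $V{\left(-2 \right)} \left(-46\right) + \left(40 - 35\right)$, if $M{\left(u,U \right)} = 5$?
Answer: $\frac{2141}{5} \approx 428.2$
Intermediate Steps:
$O = - \frac{3}{10}$ ($O = \frac{5 - 2}{-6 - 4} = \frac{3}{-10} = 3 \left(- \frac{1}{10}\right) = - \frac{3}{10} \approx -0.3$)
$V{\left(a \right)} = \left(6 + a\right) \left(- \frac{3}{10} + a\right)$ ($V{\left(a \right)} = \left(a - \frac{3}{10}\right) \left(a + 6\right) = \left(- \frac{3}{10} + a\right) \left(6 + a\right) = \left(6 + a\right) \left(- \frac{3}{10} + a\right)$)
$V{\left(-2 \right)} \left(-46\right) + \left(40 - 35\right) = \left(- \frac{9}{5} + \left(-2\right)^{2} + \frac{57}{10} \left(-2\right)\right) \left(-46\right) + \left(40 - 35\right) = \left(- \frac{9}{5} + 4 - \frac{57}{5}\right) \left(-46\right) + \left(40 - 35\right) = \left(- \frac{46}{5}\right) \left(-46\right) + 5 = \frac{2116}{5} + 5 = \frac{2141}{5}$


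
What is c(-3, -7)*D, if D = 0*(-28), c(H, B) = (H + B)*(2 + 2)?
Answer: 0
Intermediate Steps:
c(H, B) = 4*B + 4*H (c(H, B) = (B + H)*4 = 4*B + 4*H)
D = 0
c(-3, -7)*D = (4*(-7) + 4*(-3))*0 = (-28 - 12)*0 = -40*0 = 0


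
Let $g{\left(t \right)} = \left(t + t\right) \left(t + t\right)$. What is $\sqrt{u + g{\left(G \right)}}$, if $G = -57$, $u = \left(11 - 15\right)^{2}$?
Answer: $2 \sqrt{3253} \approx 114.07$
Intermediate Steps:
$u = 16$ ($u = \left(-4\right)^{2} = 16$)
$g{\left(t \right)} = 4 t^{2}$ ($g{\left(t \right)} = 2 t 2 t = 4 t^{2}$)
$\sqrt{u + g{\left(G \right)}} = \sqrt{16 + 4 \left(-57\right)^{2}} = \sqrt{16 + 4 \cdot 3249} = \sqrt{16 + 12996} = \sqrt{13012} = 2 \sqrt{3253}$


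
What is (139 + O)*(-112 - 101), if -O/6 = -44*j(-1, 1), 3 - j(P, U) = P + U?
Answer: -198303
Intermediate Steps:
j(P, U) = 3 - P - U (j(P, U) = 3 - (P + U) = 3 + (-P - U) = 3 - P - U)
O = 792 (O = -(-264)*(3 - 1*(-1) - 1*1) = -(-264)*(3 + 1 - 1) = -(-264)*3 = -6*(-132) = 792)
(139 + O)*(-112 - 101) = (139 + 792)*(-112 - 101) = 931*(-213) = -198303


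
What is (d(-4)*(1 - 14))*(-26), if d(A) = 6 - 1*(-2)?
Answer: 2704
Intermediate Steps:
d(A) = 8 (d(A) = 6 + 2 = 8)
(d(-4)*(1 - 14))*(-26) = (8*(1 - 14))*(-26) = (8*(-13))*(-26) = -104*(-26) = 2704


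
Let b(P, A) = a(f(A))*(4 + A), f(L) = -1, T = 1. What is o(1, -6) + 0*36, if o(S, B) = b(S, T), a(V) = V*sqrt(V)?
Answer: -5*I ≈ -5.0*I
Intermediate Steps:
a(V) = V**(3/2)
b(P, A) = -I*(4 + A) (b(P, A) = (-1)**(3/2)*(4 + A) = (-I)*(4 + A) = -I*(4 + A))
o(S, B) = -5*I (o(S, B) = I*(-4 - 1*1) = I*(-4 - 1) = I*(-5) = -5*I)
o(1, -6) + 0*36 = -5*I + 0*36 = -5*I + 0 = -5*I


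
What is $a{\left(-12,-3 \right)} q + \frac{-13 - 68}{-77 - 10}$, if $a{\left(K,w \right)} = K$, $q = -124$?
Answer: $\frac{43179}{29} \approx 1488.9$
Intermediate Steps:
$a{\left(-12,-3 \right)} q + \frac{-13 - 68}{-77 - 10} = \left(-12\right) \left(-124\right) + \frac{-13 - 68}{-77 - 10} = 1488 - \frac{81}{-87} = 1488 - - \frac{27}{29} = 1488 + \frac{27}{29} = \frac{43179}{29}$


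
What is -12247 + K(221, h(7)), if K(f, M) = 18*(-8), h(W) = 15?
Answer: -12391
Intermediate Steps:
K(f, M) = -144
-12247 + K(221, h(7)) = -12247 - 144 = -12391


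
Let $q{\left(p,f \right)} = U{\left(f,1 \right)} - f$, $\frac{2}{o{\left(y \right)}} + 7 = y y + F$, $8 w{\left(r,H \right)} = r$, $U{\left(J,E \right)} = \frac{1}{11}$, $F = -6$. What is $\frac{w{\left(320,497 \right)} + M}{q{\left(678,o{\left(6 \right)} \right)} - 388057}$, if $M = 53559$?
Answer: $- \frac{13560547}{98178420} \approx -0.13812$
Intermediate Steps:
$U{\left(J,E \right)} = \frac{1}{11}$
$w{\left(r,H \right)} = \frac{r}{8}$
$o{\left(y \right)} = \frac{2}{-13 + y^{2}}$ ($o{\left(y \right)} = \frac{2}{-7 + \left(y y - 6\right)} = \frac{2}{-7 + \left(y^{2} - 6\right)} = \frac{2}{-7 + \left(-6 + y^{2}\right)} = \frac{2}{-13 + y^{2}}$)
$q{\left(p,f \right)} = \frac{1}{11} - f$
$\frac{w{\left(320,497 \right)} + M}{q{\left(678,o{\left(6 \right)} \right)} - 388057} = \frac{\frac{1}{8} \cdot 320 + 53559}{\left(\frac{1}{11} - \frac{2}{-13 + 6^{2}}\right) - 388057} = \frac{40 + 53559}{\left(\frac{1}{11} - \frac{2}{-13 + 36}\right) - 388057} = \frac{53599}{\left(\frac{1}{11} - \frac{2}{23}\right) - 388057} = \frac{53599}{\frac{1}{253} - 388057} = \frac{53599}{- \frac{98178420}{253}} = 53599 \left(- \frac{253}{98178420}\right) = - \frac{13560547}{98178420}$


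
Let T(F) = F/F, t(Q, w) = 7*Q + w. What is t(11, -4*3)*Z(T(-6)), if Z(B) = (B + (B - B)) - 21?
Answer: -1300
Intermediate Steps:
t(Q, w) = w + 7*Q
T(F) = 1
Z(B) = -21 + B (Z(B) = (B + 0) - 21 = B - 21 = -21 + B)
t(11, -4*3)*Z(T(-6)) = (-4*3 + 7*11)*(-21 + 1) = (-12 + 77)*(-20) = 65*(-20) = -1300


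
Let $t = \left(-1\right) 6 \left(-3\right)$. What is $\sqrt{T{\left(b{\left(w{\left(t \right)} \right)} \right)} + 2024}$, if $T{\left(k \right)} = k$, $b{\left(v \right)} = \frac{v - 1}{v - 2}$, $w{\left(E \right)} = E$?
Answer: $\frac{\sqrt{32401}}{4} \approx 45.001$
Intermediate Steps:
$t = 18$ ($t = \left(-6\right) \left(-3\right) = 18$)
$b{\left(v \right)} = \frac{-1 + v}{-2 + v}$
$\sqrt{T{\left(b{\left(w{\left(t \right)} \right)} \right)} + 2024} = \sqrt{\frac{-1 + 18}{-2 + 18} + 2024} = \sqrt{\frac{1}{16} \cdot 17 + 2024} = \sqrt{\frac{17}{16} + 2024} = \sqrt{\frac{32401}{16}} = \frac{\sqrt{32401}}{4}$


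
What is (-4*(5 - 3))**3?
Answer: -512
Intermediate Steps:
(-4*(5 - 3))**3 = (-4*2)**3 = (-8)**3 = -512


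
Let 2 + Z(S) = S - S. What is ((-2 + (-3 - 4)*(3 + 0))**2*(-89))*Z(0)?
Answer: 94162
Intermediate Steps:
Z(S) = -2 (Z(S) = -2 + (S - S) = -2 + 0 = -2)
((-2 + (-3 - 4)*(3 + 0))**2*(-89))*Z(0) = ((-2 + (-3 - 4)*(3 + 0))**2*(-89))*(-2) = ((-2 - 7*3)**2*(-89))*(-2) = ((-2 - 21)**2*(-89))*(-2) = ((-23)**2*(-89))*(-2) = (529*(-89))*(-2) = -47081*(-2) = 94162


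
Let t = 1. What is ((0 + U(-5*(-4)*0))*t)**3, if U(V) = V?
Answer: 0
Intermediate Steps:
((0 + U(-5*(-4)*0))*t)**3 = ((0 - 5*(-4)*0)*1)**3 = ((0 + 20*0)*1)**3 = ((0 + 0)*1)**3 = (0*1)**3 = 0**3 = 0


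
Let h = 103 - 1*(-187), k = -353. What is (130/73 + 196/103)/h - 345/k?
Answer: 381026672/384860015 ≈ 0.99004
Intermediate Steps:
h = 290 (h = 103 + 187 = 290)
(130/73 + 196/103)/h - 345/k = (130/73 + 196/103)/290 - 345/(-353) = (130*(1/73) + 196*(1/103))*(1/290) - 345*(-1/353) = (130/73 + 196/103)*(1/290) + 345/353 = (27698/7519)*(1/290) + 345/353 = 13849/1090255 + 345/353 = 381026672/384860015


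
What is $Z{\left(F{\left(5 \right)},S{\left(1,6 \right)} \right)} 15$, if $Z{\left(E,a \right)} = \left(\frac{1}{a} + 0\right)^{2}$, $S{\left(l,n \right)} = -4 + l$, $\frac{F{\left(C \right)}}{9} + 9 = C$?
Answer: $\frac{5}{3} \approx 1.6667$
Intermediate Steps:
$F{\left(C \right)} = -81 + 9 C$
$Z{\left(E,a \right)} = \frac{1}{a^{2}}$ ($Z{\left(E,a \right)} = \left(\frac{1}{a}\right)^{2} = \frac{1}{a^{2}}$)
$Z{\left(F{\left(5 \right)},S{\left(1,6 \right)} \right)} 15 = \frac{1}{\left(-4 + 1\right)^{2}} \cdot 15 = \frac{1}{9} \cdot 15 = \frac{5}{3}$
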